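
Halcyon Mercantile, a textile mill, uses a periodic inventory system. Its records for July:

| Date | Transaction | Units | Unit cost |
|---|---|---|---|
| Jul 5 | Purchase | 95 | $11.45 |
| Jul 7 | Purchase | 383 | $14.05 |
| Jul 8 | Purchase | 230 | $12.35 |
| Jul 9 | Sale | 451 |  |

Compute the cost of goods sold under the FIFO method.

COGS = $6,089.55

Jul 9, 451 sold [FIFO — oldest first]: 95 @ $11.45 + 356 @ $14.05 = $6,089.55
Ending inventory: 27 @ $14.05 + 230 @ $12.35 = $3,219.85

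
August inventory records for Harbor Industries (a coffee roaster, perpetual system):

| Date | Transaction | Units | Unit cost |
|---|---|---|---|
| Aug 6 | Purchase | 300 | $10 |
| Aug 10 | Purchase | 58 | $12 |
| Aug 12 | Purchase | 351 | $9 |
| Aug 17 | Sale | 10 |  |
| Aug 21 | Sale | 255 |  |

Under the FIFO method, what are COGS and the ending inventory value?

COGS = $2,650; ending inventory = $4,205

Aug 17, 10 sold [FIFO — oldest first]: 10 @ $10 = $100
Aug 21, 255 sold [FIFO — oldest first]: 255 @ $10 = $2,550
Total COGS = $100 + $2,550 = $2,650
Ending inventory: 35 @ $10 + 58 @ $12 + 351 @ $9 = $4,205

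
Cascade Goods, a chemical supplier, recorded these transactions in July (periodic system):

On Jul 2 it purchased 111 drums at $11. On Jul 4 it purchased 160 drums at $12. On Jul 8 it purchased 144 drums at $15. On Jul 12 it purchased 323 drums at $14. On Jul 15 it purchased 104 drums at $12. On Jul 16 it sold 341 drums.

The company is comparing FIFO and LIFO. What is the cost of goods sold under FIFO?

FIFO COGS: 111 @ $11 + 160 @ $12 + 70 @ $15 = $4,191
LIFO COGS: 104 @ $12 + 237 @ $14 = $4,566

COGS = $4,191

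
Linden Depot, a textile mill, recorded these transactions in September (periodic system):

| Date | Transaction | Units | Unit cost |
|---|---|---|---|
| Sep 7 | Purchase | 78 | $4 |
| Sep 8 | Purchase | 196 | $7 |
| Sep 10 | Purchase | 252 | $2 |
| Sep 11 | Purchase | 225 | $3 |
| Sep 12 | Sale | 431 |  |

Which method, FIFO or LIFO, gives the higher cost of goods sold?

FIFO COGS: 78 @ $4 + 196 @ $7 + 157 @ $2 = $1,998
LIFO COGS: 225 @ $3 + 206 @ $2 = $1,087

FIFO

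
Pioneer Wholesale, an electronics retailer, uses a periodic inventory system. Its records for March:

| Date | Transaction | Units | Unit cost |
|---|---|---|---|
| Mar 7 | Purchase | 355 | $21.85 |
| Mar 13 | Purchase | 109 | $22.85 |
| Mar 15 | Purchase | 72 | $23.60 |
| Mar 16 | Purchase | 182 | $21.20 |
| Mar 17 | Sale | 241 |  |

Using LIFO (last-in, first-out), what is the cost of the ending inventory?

Ending inventory = $10,554.20

Mar 17, 241 sold [LIFO — newest first]: 182 @ $21.20 + 59 @ $23.60 = $5,250.80
Ending inventory: 355 @ $21.85 + 109 @ $22.85 + 13 @ $23.60 = $10,554.20
Check: goods available $15,805.00 = COGS $5,250.80 + ending $10,554.20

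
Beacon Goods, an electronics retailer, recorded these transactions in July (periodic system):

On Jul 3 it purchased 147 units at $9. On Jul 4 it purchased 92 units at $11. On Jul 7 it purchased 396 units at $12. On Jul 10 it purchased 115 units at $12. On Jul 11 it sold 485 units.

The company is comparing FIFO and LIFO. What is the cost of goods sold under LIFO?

COGS = $5,820

FIFO COGS: 147 @ $9 + 92 @ $11 + 246 @ $12 = $5,287
LIFO COGS: 115 @ $12 + 370 @ $12 = $5,820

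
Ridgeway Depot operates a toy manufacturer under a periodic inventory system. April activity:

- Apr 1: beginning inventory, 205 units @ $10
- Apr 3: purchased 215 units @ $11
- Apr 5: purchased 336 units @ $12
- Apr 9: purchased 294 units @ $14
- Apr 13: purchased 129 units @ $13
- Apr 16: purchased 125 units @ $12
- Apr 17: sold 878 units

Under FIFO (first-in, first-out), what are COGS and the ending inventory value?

COGS = $10,155; ending inventory = $5,585

Apr 17, 878 sold [FIFO — oldest first]: 205 @ $10 + 215 @ $11 + 336 @ $12 + 122 @ $14 = $10,155
Ending inventory: 172 @ $14 + 129 @ $13 + 125 @ $12 = $5,585
Check: goods available $15,740 = COGS $10,155 + ending $5,585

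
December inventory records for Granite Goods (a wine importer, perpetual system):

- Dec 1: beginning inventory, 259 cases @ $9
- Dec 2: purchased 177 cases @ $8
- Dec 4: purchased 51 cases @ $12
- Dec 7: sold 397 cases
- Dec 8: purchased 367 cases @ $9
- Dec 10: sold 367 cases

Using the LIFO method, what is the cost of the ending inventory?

Ending inventory = $810

Dec 7, 397 sold [LIFO — newest first]: 51 @ $12 + 177 @ $8 + 169 @ $9 = $3,549
Dec 10, 367 sold [LIFO — newest first]: 367 @ $9 = $3,303
Total COGS = $3,549 + $3,303 = $6,852
Ending inventory: 90 @ $9 = $810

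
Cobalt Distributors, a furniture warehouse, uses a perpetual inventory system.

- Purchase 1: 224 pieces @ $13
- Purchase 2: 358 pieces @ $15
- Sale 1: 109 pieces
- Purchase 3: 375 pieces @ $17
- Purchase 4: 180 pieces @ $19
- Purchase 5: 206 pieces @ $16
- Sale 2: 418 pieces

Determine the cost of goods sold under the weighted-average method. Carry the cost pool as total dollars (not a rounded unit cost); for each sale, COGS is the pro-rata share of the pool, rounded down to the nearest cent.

After Purchase 1: 224 on hand, pool $2,912.00 (≈ $13.0000 each)
After Purchase 2: 582 on hand, pool $8,282.00 (≈ $14.2302 each)
Sale 1, sell 109: 109/582 × $8,282.00 → $1,551.09
After Purchase 3: 848 on hand, pool $13,105.91 (≈ $15.4551 each)
After Purchase 4: 1028 on hand, pool $16,525.91 (≈ $16.0758 each)
After Purchase 5: 1234 on hand, pool $19,821.91 (≈ $16.0631 each)
Sale 2, sell 418: 418/1234 × $19,821.91 → $6,714.39
Total COGS = $1,551.09 + $6,714.39 = $8,265.48
Ending inventory (cost pool remaining) = $13,107.52
Check: goods available $21,373.00 = COGS $8,265.48 + ending $13,107.52

COGS = $8,265.48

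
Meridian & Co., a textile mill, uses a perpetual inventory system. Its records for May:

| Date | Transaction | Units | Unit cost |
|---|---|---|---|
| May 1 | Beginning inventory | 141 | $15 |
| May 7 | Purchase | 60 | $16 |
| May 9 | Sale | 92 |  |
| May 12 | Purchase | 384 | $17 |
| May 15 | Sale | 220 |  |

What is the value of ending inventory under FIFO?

May 9, 92 sold [FIFO — oldest first]: 92 @ $15 = $1,380
May 15, 220 sold [FIFO — oldest first]: 49 @ $15 + 60 @ $16 + 111 @ $17 = $3,582
Total COGS = $1,380 + $3,582 = $4,962
Ending inventory: 273 @ $17 = $4,641

Ending inventory = $4,641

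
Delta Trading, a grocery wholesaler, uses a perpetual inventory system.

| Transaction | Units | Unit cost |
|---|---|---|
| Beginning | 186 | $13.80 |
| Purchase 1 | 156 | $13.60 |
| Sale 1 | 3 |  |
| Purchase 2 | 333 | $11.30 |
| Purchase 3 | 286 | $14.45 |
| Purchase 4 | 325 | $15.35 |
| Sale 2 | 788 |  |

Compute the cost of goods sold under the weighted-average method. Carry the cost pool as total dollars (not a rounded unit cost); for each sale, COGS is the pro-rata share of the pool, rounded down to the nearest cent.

COGS = $10,808.79

After Beginning: 186 on hand, pool $2,566.80 (≈ $13.8000 each)
After Purchase 1: 342 on hand, pool $4,688.40 (≈ $13.7088 each)
Sale 1, sell 3: 3/342 × $4,688.40 → $41.12
After Purchase 2: 672 on hand, pool $8,410.18 (≈ $12.5151 each)
After Purchase 3: 958 on hand, pool $12,542.88 (≈ $13.0928 each)
After Purchase 4: 1283 on hand, pool $17,531.63 (≈ $13.6646 each)
Sale 2, sell 788: 788/1283 × $17,531.63 → $10,767.67
Total COGS = $41.12 + $10,767.67 = $10,808.79
Ending inventory (cost pool remaining) = $6,763.96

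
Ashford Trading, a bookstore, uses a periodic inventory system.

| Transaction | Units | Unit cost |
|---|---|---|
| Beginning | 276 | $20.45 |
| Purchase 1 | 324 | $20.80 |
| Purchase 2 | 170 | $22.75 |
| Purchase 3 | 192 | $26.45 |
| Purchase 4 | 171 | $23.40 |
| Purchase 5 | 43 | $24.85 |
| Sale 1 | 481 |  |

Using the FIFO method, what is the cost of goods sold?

COGS = $9,908.20

Sale 1 (481) [FIFO — oldest first]: 276 @ $20.45 + 205 @ $20.80 = $9,908.20
Ending inventory: 119 @ $20.80 + 170 @ $22.75 + 192 @ $26.45 + 171 @ $23.40 + 43 @ $24.85 = $16,491.05
Check: goods available $26,399.25 = COGS $9,908.20 + ending $16,491.05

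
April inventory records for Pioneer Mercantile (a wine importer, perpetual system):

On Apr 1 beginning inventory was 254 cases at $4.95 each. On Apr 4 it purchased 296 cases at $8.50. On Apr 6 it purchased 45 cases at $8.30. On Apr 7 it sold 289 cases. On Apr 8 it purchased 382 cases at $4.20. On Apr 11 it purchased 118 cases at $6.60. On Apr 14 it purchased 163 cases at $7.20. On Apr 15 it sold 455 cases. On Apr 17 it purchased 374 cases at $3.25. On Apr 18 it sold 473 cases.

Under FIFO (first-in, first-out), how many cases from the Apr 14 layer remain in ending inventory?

41

Apr 7, 289 sold [FIFO — oldest first]: 254 @ $4.95 + 35 @ $8.50 = $1,554.80
Apr 15, 455 sold [FIFO — oldest first]: 261 @ $8.50 + 45 @ $8.30 + 149 @ $4.20 = $3,217.80
Apr 18, 473 sold [FIFO — oldest first]: 233 @ $4.20 + 118 @ $6.60 + 122 @ $7.20 = $2,635.80
Total COGS = $1,554.80 + $3,217.80 + $2,635.80 = $7,408.40
Ending inventory: 41 @ $7.20 + 374 @ $3.25 = $1,510.70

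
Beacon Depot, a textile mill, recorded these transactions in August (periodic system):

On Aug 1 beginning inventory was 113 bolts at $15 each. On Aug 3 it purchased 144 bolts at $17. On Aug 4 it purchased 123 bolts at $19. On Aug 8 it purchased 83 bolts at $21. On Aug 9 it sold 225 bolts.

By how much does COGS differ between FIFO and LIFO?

FIFO COGS: 113 @ $15 + 112 @ $17 = $3,599
LIFO COGS: 83 @ $21 + 123 @ $19 + 19 @ $17 = $4,403
Difference = |$3,599 − $4,403| = $804

$804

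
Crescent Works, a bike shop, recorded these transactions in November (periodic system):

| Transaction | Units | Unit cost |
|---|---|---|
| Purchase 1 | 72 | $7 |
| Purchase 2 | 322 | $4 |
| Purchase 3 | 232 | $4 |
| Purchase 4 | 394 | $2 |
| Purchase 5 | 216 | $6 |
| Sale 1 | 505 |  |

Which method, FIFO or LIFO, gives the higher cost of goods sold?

FIFO COGS: 72 @ $7 + 322 @ $4 + 111 @ $4 = $2,236
LIFO COGS: 216 @ $6 + 289 @ $2 = $1,874

FIFO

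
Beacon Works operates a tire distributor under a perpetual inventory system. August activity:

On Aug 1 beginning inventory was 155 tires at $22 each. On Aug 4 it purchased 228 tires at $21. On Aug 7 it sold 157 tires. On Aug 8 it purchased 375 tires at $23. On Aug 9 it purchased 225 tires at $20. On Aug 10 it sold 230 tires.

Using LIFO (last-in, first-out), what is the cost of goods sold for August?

COGS = $7,912

Aug 7, 157 sold [LIFO — newest first]: 157 @ $21 = $3,297
Aug 10, 230 sold [LIFO — newest first]: 225 @ $20 + 5 @ $23 = $4,615
Total COGS = $3,297 + $4,615 = $7,912
Ending inventory: 155 @ $22 + 71 @ $21 + 370 @ $23 = $13,411
Check: goods available $21,323 = COGS $7,912 + ending $13,411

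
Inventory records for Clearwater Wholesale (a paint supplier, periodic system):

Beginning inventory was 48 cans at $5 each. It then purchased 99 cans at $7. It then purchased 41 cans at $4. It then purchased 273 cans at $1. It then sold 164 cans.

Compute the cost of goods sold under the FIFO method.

COGS = $1,001

Sale 1 (164) [FIFO — oldest first]: 48 @ $5 + 99 @ $7 + 17 @ $4 = $1,001
Ending inventory: 24 @ $4 + 273 @ $1 = $369
Check: goods available $1,370 = COGS $1,001 + ending $369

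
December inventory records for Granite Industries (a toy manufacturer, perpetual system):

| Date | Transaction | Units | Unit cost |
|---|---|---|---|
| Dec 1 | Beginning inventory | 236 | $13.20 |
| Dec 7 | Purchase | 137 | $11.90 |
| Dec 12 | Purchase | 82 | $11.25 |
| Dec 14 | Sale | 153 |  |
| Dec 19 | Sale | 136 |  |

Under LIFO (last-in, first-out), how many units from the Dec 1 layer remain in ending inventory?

Dec 14, 153 sold [LIFO — newest first]: 82 @ $11.25 + 71 @ $11.90 = $1,767.40
Dec 19, 136 sold [LIFO — newest first]: 66 @ $11.90 + 70 @ $13.20 = $1,709.40
Total COGS = $1,767.40 + $1,709.40 = $3,476.80
Ending inventory: 166 @ $13.20 = $2,191.20

166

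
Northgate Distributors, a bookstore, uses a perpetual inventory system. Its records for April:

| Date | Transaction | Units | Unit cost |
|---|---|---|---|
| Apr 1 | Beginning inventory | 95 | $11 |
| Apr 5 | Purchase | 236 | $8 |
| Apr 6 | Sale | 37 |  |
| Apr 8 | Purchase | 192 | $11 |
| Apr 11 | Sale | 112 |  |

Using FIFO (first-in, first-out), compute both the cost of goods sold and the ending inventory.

Apr 6, 37 sold [FIFO — oldest first]: 37 @ $11 = $407
Apr 11, 112 sold [FIFO — oldest first]: 58 @ $11 + 54 @ $8 = $1,070
Total COGS = $407 + $1,070 = $1,477
Ending inventory: 182 @ $8 + 192 @ $11 = $3,568
Check: goods available $5,045 = COGS $1,477 + ending $3,568

COGS = $1,477; ending inventory = $3,568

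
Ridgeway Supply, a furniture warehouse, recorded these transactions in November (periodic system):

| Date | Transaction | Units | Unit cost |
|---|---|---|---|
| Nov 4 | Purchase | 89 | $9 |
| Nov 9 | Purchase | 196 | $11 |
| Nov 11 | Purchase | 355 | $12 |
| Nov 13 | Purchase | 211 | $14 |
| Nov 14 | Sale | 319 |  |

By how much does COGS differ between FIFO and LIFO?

FIFO COGS: 89 @ $9 + 196 @ $11 + 34 @ $12 = $3,365
LIFO COGS: 211 @ $14 + 108 @ $12 = $4,250
Difference = |$3,365 − $4,250| = $885

$885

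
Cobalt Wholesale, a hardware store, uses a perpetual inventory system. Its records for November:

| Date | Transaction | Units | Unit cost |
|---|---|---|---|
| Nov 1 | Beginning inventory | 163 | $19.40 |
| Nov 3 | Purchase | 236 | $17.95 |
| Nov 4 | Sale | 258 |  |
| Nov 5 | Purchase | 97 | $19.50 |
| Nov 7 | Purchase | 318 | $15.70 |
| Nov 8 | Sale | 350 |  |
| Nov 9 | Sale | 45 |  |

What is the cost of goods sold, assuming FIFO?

Nov 4, 258 sold [FIFO — oldest first]: 163 @ $19.40 + 95 @ $17.95 = $4,867.45
Nov 8, 350 sold [FIFO — oldest first]: 141 @ $17.95 + 97 @ $19.50 + 112 @ $15.70 = $6,180.85
Nov 9, 45 sold [FIFO — oldest first]: 45 @ $15.70 = $706.50
Total COGS = $4,867.45 + $6,180.85 + $706.50 = $11,754.80
Ending inventory: 161 @ $15.70 = $2,527.70

COGS = $11,754.80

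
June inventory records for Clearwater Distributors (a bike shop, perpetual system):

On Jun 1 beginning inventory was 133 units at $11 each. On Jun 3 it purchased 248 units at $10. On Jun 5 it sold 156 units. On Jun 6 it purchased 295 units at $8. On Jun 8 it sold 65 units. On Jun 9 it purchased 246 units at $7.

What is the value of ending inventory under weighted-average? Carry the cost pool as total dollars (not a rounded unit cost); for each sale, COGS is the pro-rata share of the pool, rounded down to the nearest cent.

After Jun 1: 133 on hand, pool $1,463.00 (≈ $11.0000 each)
After Jun 3: 381 on hand, pool $3,943.00 (≈ $10.3491 each)
Jun 5, sell 156: 156/381 × $3,943.00 → $1,614.45
After Jun 6: 520 on hand, pool $4,688.55 (≈ $9.0164 each)
Jun 8, sell 65: 65/520 × $4,688.55 → $586.06
After Jun 9: 701 on hand, pool $5,824.49 (≈ $8.3088 each)
Total COGS = $1,614.45 + $586.06 = $2,200.51
Ending inventory (cost pool remaining) = $5,824.49

Ending inventory = $5,824.49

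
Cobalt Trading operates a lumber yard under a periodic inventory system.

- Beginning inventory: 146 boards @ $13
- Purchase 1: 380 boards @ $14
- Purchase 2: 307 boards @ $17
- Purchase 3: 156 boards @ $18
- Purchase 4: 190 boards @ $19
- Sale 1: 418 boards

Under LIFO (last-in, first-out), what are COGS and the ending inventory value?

COGS = $7,642; ending inventory = $11,213

Sale 1 (418) [LIFO — newest first]: 190 @ $19 + 156 @ $18 + 72 @ $17 = $7,642
Ending inventory: 146 @ $13 + 380 @ $14 + 235 @ $17 = $11,213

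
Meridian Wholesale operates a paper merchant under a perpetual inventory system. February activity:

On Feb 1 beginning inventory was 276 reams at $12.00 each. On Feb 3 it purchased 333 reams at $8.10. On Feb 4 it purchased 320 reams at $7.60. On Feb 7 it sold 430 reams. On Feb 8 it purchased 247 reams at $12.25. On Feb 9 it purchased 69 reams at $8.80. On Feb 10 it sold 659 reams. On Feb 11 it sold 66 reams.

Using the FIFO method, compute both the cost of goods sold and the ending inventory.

COGS = $11,209.80; ending inventory = $864.45

Feb 7, 430 sold [FIFO — oldest first]: 276 @ $12.00 + 154 @ $8.10 = $4,559.40
Feb 10, 659 sold [FIFO — oldest first]: 179 @ $8.10 + 320 @ $7.60 + 160 @ $12.25 = $5,841.90
Feb 11, 66 sold [FIFO — oldest first]: 66 @ $12.25 = $808.50
Total COGS = $4,559.40 + $5,841.90 + $808.50 = $11,209.80
Ending inventory: 21 @ $12.25 + 69 @ $8.80 = $864.45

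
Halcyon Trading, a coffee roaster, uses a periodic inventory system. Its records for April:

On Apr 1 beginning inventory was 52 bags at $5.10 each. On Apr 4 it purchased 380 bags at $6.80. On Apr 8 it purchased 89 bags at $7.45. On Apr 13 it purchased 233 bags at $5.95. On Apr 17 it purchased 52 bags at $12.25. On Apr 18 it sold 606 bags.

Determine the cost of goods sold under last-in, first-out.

Apr 18, 606 sold [LIFO — newest first]: 52 @ $12.25 + 233 @ $5.95 + 89 @ $7.45 + 232 @ $6.80 = $4,264.00
Ending inventory: 52 @ $5.10 + 148 @ $6.80 = $1,271.60
Check: goods available $5,535.60 = COGS $4,264.00 + ending $1,271.60

COGS = $4,264.00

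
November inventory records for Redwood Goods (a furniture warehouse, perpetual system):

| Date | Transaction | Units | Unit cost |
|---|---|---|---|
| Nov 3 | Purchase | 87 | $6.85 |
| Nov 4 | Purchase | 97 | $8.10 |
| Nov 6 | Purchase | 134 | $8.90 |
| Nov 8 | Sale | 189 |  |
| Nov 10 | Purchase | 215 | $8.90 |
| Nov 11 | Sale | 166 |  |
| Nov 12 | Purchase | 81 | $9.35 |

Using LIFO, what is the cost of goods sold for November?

Nov 8, 189 sold [LIFO — newest first]: 134 @ $8.90 + 55 @ $8.10 = $1,638.10
Nov 11, 166 sold [LIFO — newest first]: 166 @ $8.90 = $1,477.40
Total COGS = $1,638.10 + $1,477.40 = $3,115.50
Ending inventory: 87 @ $6.85 + 42 @ $8.10 + 49 @ $8.90 + 81 @ $9.35 = $2,129.60
Check: goods available $5,245.10 = COGS $3,115.50 + ending $2,129.60

COGS = $3,115.50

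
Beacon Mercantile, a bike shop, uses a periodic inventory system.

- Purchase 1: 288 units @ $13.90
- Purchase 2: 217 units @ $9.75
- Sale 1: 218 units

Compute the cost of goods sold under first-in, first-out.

Sale 1 (218) [FIFO — oldest first]: 218 @ $13.90 = $3,030.20
Ending inventory: 70 @ $13.90 + 217 @ $9.75 = $3,088.75

COGS = $3,030.20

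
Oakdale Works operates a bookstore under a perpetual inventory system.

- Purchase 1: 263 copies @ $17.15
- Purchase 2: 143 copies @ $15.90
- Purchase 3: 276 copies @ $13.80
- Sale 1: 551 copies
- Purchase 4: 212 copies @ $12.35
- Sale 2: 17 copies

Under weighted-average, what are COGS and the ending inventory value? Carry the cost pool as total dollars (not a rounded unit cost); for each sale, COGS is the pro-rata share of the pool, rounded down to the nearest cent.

COGS = $8,788.84; ending inventory = $4,422.31

After Purchase 1: 263 on hand, pool $4,510.45 (≈ $17.1500 each)
After Purchase 2: 406 on hand, pool $6,784.15 (≈ $16.7097 each)
After Purchase 3: 682 on hand, pool $10,592.95 (≈ $15.5322 each)
Sale 1, sell 551: 551/682 × $10,592.95 → $8,558.23
After Purchase 4: 343 on hand, pool $4,652.92 (≈ $13.5654 each)
Sale 2, sell 17: 17/343 × $4,652.92 → $230.61
Total COGS = $8,558.23 + $230.61 = $8,788.84
Ending inventory (cost pool remaining) = $4,422.31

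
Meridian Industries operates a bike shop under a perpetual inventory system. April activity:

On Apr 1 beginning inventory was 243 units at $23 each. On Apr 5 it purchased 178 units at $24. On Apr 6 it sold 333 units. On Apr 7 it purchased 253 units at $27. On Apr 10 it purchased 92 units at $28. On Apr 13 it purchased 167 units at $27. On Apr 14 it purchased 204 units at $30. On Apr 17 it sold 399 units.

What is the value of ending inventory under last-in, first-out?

Ending inventory = $10,647

Apr 6, 333 sold [LIFO — newest first]: 178 @ $24 + 155 @ $23 = $7,837
Apr 17, 399 sold [LIFO — newest first]: 204 @ $30 + 167 @ $27 + 28 @ $28 = $11,413
Total COGS = $7,837 + $11,413 = $19,250
Ending inventory: 88 @ $23 + 253 @ $27 + 64 @ $28 = $10,647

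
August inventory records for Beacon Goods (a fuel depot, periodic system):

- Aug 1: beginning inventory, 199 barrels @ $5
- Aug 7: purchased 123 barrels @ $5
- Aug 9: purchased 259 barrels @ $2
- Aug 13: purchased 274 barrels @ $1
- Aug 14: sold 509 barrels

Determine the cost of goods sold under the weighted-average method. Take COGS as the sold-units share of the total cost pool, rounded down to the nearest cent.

Aug 14, sell 509: 509/855 × $2,402.00 → $1,429.96
Ending inventory (cost pool remaining) = $972.04

COGS = $1,429.96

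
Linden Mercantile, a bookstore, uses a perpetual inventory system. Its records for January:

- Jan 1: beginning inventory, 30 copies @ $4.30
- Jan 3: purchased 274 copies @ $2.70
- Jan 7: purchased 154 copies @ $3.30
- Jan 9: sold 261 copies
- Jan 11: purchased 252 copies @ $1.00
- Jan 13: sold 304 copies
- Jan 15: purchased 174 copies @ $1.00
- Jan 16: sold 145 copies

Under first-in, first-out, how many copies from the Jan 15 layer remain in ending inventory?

Jan 9, 261 sold [FIFO — oldest first]: 30 @ $4.30 + 231 @ $2.70 = $752.70
Jan 13, 304 sold [FIFO — oldest first]: 43 @ $2.70 + 154 @ $3.30 + 107 @ $1.00 = $731.30
Jan 16, 145 sold [FIFO — oldest first]: 145 @ $1.00 = $145.00
Total COGS = $752.70 + $731.30 + $145.00 = $1,629.00
Ending inventory: 174 @ $1.00 = $174.00
Check: goods available $1,803.00 = COGS $1,629.00 + ending $174.00

174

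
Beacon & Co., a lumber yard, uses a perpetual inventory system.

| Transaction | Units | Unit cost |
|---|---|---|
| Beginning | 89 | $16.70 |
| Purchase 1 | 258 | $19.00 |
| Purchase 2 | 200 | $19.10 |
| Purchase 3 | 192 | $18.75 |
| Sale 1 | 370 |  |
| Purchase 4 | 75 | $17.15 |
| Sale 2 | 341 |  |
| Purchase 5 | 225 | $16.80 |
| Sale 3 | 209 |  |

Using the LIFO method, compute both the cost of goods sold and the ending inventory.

COGS = $16,853.45; ending inventory = $2,021.10

Sale 1 (370) [LIFO — newest first]: 192 @ $18.75 + 178 @ $19.10 = $6,999.80
Sale 2 (341) [LIFO — newest first]: 75 @ $17.15 + 22 @ $19.10 + 244 @ $19.00 = $6,342.45
Sale 3 (209) [LIFO — newest first]: 209 @ $16.80 = $3,511.20
Total COGS = $6,999.80 + $6,342.45 + $3,511.20 = $16,853.45
Ending inventory: 89 @ $16.70 + 14 @ $19.00 + 16 @ $16.80 = $2,021.10
Check: goods available $18,874.55 = COGS $16,853.45 + ending $2,021.10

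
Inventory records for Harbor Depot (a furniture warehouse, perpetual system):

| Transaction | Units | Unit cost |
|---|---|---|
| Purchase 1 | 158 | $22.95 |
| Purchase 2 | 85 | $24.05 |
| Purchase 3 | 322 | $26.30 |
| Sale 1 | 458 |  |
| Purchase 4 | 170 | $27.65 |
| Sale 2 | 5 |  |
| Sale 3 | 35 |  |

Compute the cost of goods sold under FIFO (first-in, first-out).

Sale 1 (458) [FIFO — oldest first]: 158 @ $22.95 + 85 @ $24.05 + 215 @ $26.30 = $11,324.85
Sale 2 (5) [FIFO — oldest first]: 5 @ $26.30 = $131.50
Sale 3 (35) [FIFO — oldest first]: 35 @ $26.30 = $920.50
Total COGS = $11,324.85 + $131.50 + $920.50 = $12,376.85
Ending inventory: 67 @ $26.30 + 170 @ $27.65 = $6,462.60

COGS = $12,376.85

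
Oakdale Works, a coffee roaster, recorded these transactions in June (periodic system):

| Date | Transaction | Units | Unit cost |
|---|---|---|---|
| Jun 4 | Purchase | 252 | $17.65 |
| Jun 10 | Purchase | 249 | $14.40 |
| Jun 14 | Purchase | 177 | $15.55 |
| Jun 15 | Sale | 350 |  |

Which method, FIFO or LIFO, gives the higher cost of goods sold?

FIFO COGS: 252 @ $17.65 + 98 @ $14.40 = $5,859.00
LIFO COGS: 177 @ $15.55 + 173 @ $14.40 = $5,243.55

FIFO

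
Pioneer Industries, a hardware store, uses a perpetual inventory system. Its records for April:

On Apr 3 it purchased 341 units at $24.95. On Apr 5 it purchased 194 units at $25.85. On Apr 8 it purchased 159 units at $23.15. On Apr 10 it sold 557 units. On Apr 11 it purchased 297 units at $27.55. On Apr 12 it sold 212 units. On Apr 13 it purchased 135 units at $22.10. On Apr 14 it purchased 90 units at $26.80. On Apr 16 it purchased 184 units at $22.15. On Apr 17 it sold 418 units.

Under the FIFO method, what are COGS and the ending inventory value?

COGS = $30,004.35; ending inventory = $4,852.80

Apr 10, 557 sold [FIFO — oldest first]: 341 @ $24.95 + 194 @ $25.85 + 22 @ $23.15 = $14,032.15
Apr 12, 212 sold [FIFO — oldest first]: 137 @ $23.15 + 75 @ $27.55 = $5,237.80
Apr 17, 418 sold [FIFO — oldest first]: 222 @ $27.55 + 135 @ $22.10 + 61 @ $26.80 = $10,734.40
Total COGS = $14,032.15 + $5,237.80 + $10,734.40 = $30,004.35
Ending inventory: 29 @ $26.80 + 184 @ $22.15 = $4,852.80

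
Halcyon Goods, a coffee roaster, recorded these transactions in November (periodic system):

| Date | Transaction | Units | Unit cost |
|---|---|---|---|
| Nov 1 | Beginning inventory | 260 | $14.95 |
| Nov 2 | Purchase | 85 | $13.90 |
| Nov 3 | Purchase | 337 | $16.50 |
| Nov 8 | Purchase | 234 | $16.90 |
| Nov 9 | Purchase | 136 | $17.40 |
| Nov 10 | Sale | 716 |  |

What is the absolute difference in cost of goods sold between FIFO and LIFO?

$803.00

FIFO COGS: 260 @ $14.95 + 85 @ $13.90 + 337 @ $16.50 + 34 @ $16.90 = $11,203.60
LIFO COGS: 136 @ $17.40 + 234 @ $16.90 + 337 @ $16.50 + 9 @ $13.90 = $12,006.60
Difference = |$11,203.60 − $12,006.60| = $803.00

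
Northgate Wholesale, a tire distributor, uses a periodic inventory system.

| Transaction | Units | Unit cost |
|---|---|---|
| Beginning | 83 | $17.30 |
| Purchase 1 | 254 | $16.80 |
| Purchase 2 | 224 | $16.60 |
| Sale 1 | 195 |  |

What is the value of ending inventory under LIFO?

Sale 1 (195) [LIFO — newest first]: 195 @ $16.60 = $3,237.00
Ending inventory: 83 @ $17.30 + 254 @ $16.80 + 29 @ $16.60 = $6,184.50
Check: goods available $9,421.50 = COGS $3,237.00 + ending $6,184.50

Ending inventory = $6,184.50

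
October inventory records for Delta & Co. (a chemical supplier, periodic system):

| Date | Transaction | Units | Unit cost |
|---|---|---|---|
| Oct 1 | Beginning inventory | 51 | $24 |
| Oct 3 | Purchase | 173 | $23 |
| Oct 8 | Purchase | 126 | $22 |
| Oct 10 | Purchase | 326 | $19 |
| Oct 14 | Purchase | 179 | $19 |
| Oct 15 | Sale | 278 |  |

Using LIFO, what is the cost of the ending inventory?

Oct 15, 278 sold [LIFO — newest first]: 179 @ $19 + 99 @ $19 = $5,282
Ending inventory: 51 @ $24 + 173 @ $23 + 126 @ $22 + 227 @ $19 = $12,288

Ending inventory = $12,288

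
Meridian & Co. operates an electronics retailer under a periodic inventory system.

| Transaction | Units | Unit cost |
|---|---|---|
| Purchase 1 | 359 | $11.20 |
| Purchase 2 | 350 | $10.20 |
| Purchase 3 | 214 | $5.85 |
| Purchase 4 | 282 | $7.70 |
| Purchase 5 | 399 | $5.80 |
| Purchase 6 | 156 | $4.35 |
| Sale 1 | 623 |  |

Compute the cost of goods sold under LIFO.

Sale 1 (623) [LIFO — newest first]: 156 @ $4.35 + 399 @ $5.80 + 68 @ $7.70 = $3,516.40
Ending inventory: 359 @ $11.20 + 350 @ $10.20 + 214 @ $5.85 + 214 @ $7.70 = $10,490.50

COGS = $3,516.40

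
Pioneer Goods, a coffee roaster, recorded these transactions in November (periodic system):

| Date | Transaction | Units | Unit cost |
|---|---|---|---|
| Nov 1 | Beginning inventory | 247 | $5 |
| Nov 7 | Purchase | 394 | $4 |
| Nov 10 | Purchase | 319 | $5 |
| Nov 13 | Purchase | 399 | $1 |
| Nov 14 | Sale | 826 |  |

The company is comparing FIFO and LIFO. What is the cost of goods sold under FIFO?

FIFO COGS: 247 @ $5 + 394 @ $4 + 185 @ $5 = $3,736
LIFO COGS: 399 @ $1 + 319 @ $5 + 108 @ $4 = $2,426

COGS = $3,736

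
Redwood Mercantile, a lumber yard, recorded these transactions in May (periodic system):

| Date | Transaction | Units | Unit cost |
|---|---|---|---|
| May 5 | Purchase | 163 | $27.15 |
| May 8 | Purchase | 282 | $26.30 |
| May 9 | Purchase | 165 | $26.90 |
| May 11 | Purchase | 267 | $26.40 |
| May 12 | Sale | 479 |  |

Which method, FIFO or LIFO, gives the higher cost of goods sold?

FIFO COGS: 163 @ $27.15 + 282 @ $26.30 + 34 @ $26.90 = $12,756.65
LIFO COGS: 267 @ $26.40 + 165 @ $26.90 + 47 @ $26.30 = $12,723.40

FIFO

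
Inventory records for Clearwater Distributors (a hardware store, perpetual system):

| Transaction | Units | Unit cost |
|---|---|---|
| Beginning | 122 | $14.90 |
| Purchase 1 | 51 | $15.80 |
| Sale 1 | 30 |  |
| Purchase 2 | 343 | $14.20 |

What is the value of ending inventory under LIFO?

Ending inventory = $7,020.20

Sale 1 (30) [LIFO — newest first]: 30 @ $15.80 = $474.00
Ending inventory: 122 @ $14.90 + 21 @ $15.80 + 343 @ $14.20 = $7,020.20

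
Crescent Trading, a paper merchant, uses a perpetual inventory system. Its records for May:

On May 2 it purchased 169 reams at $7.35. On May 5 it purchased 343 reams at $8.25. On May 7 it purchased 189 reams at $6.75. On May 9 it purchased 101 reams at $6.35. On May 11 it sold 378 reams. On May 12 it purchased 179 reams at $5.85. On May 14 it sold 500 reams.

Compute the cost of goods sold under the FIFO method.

May 11, 378 sold [FIFO — oldest first]: 169 @ $7.35 + 209 @ $8.25 = $2,966.40
May 14, 500 sold [FIFO — oldest first]: 134 @ $8.25 + 189 @ $6.75 + 101 @ $6.35 + 76 @ $5.85 = $3,467.20
Total COGS = $2,966.40 + $3,467.20 = $6,433.60
Ending inventory: 103 @ $5.85 = $602.55

COGS = $6,433.60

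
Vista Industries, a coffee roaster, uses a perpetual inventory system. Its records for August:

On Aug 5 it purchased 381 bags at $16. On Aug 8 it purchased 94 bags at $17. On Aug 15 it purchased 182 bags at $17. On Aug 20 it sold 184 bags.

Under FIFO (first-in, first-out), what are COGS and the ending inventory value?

Aug 20, 184 sold [FIFO — oldest first]: 184 @ $16 = $2,944
Ending inventory: 197 @ $16 + 94 @ $17 + 182 @ $17 = $7,844

COGS = $2,944; ending inventory = $7,844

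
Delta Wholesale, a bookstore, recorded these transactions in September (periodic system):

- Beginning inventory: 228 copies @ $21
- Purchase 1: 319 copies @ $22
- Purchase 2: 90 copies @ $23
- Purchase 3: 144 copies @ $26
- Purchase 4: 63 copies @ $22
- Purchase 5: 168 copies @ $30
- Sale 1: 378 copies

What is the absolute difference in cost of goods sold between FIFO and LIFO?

$2,151

FIFO COGS: 228 @ $21 + 150 @ $22 = $8,088
LIFO COGS: 168 @ $30 + 63 @ $22 + 144 @ $26 + 3 @ $23 = $10,239
Difference = |$8,088 − $10,239| = $2,151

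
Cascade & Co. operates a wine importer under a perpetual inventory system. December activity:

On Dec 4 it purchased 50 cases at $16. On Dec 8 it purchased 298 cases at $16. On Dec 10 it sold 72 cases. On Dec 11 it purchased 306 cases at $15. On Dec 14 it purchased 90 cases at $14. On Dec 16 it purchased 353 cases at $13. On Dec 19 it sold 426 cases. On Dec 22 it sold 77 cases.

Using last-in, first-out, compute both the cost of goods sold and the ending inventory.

COGS = $7,901; ending inventory = $8,106

Dec 10, 72 sold [LIFO — newest first]: 72 @ $16 = $1,152
Dec 19, 426 sold [LIFO — newest first]: 353 @ $13 + 73 @ $14 = $5,611
Dec 22, 77 sold [LIFO — newest first]: 17 @ $14 + 60 @ $15 = $1,138
Total COGS = $1,152 + $5,611 + $1,138 = $7,901
Ending inventory: 50 @ $16 + 226 @ $16 + 246 @ $15 = $8,106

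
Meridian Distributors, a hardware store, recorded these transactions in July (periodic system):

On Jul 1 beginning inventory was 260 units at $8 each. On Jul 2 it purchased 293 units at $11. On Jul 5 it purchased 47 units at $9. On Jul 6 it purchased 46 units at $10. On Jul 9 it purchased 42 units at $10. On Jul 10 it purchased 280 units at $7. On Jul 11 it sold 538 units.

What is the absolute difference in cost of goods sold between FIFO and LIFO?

$522

FIFO COGS: 260 @ $8 + 278 @ $11 = $5,138
LIFO COGS: 280 @ $7 + 42 @ $10 + 46 @ $10 + 47 @ $9 + 123 @ $11 = $4,616
Difference = |$5,138 − $4,616| = $522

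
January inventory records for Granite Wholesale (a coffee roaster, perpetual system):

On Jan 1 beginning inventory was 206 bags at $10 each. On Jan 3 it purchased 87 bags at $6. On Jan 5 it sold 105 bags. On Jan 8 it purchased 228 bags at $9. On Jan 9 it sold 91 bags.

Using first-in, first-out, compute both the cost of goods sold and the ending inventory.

Jan 5, 105 sold [FIFO — oldest first]: 105 @ $10 = $1,050
Jan 9, 91 sold [FIFO — oldest first]: 91 @ $10 = $910
Total COGS = $1,050 + $910 = $1,960
Ending inventory: 10 @ $10 + 87 @ $6 + 228 @ $9 = $2,674

COGS = $1,960; ending inventory = $2,674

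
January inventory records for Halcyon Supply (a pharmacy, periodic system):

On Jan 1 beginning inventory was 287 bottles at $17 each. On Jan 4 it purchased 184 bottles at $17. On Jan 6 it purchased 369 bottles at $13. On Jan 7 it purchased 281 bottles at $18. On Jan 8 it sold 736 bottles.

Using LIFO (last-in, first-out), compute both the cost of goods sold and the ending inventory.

Jan 8, 736 sold [LIFO — newest first]: 281 @ $18 + 369 @ $13 + 86 @ $17 = $11,317
Ending inventory: 287 @ $17 + 98 @ $17 = $6,545

COGS = $11,317; ending inventory = $6,545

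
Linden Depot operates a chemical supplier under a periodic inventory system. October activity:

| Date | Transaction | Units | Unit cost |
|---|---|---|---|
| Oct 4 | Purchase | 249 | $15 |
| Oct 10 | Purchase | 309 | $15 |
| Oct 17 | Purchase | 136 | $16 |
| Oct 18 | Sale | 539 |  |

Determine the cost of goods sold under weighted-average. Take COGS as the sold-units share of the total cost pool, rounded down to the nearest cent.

Oct 18, sell 539: 539/694 × $10,546.00 → $8,190.62
Ending inventory (cost pool remaining) = $2,355.38

COGS = $8,190.62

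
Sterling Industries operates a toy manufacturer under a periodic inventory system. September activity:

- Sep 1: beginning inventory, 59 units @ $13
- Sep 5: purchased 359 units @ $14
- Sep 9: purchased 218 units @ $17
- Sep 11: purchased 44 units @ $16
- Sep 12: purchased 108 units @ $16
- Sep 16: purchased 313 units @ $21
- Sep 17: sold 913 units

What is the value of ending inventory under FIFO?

Sep 17, 913 sold [FIFO — oldest first]: 59 @ $13 + 359 @ $14 + 218 @ $17 + 44 @ $16 + 108 @ $16 + 125 @ $21 = $14,556
Ending inventory: 188 @ $21 = $3,948

Ending inventory = $3,948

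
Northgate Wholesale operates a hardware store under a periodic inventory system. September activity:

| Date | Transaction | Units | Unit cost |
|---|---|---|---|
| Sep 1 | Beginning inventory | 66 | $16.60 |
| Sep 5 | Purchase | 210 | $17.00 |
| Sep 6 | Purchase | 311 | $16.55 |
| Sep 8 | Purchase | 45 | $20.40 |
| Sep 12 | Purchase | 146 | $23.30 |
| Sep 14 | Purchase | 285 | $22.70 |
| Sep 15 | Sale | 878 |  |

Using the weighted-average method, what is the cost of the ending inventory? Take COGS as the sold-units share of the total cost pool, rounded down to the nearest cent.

Sep 15, sell 878: 878/1063 × $20,601.95 → $17,016.47
Ending inventory (cost pool remaining) = $3,585.48

Ending inventory = $3,585.48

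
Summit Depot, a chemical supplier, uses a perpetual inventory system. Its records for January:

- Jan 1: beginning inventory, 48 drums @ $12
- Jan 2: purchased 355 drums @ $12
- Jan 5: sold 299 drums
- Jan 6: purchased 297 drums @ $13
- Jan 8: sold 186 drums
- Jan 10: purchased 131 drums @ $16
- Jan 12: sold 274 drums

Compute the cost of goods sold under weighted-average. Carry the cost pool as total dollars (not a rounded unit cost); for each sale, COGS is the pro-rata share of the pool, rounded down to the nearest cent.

After Jan 1: 48 on hand, pool $576.00 (≈ $12.0000 each)
After Jan 2: 403 on hand, pool $4,836.00 (≈ $12.0000 each)
Jan 5, sell 299: 299/403 × $4,836.00 → $3,588.00
After Jan 6: 401 on hand, pool $5,109.00 (≈ $12.7406 each)
Jan 8, sell 186: 186/401 × $5,109.00 → $2,369.76
After Jan 10: 346 on hand, pool $4,835.24 (≈ $13.9747 each)
Jan 12, sell 274: 274/346 × $4,835.24 → $3,829.06
Total COGS = $3,588.00 + $2,369.76 + $3,829.06 = $9,786.82
Ending inventory (cost pool remaining) = $1,006.18

COGS = $9,786.82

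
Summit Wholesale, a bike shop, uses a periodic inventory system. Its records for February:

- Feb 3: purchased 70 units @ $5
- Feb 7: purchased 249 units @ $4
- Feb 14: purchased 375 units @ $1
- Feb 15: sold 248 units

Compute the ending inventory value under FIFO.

Ending inventory = $659

Feb 15, 248 sold [FIFO — oldest first]: 70 @ $5 + 178 @ $4 = $1,062
Ending inventory: 71 @ $4 + 375 @ $1 = $659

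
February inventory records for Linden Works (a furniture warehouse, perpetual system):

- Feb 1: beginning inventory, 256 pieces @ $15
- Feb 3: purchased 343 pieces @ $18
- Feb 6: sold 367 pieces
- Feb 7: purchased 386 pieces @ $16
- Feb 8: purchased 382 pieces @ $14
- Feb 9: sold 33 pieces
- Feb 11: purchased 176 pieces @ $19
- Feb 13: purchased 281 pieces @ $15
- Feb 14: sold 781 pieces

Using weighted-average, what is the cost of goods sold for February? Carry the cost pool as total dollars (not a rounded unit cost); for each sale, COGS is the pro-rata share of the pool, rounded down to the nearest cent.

After Feb 1: 256 on hand, pool $3,840.00 (≈ $15.0000 each)
After Feb 3: 599 on hand, pool $10,014.00 (≈ $16.7179 each)
Feb 6, sell 367: 367/599 × $10,014.00 → $6,135.45
After Feb 7: 618 on hand, pool $10,054.55 (≈ $16.2695 each)
After Feb 8: 1000 on hand, pool $15,402.55 (≈ $15.4026 each)
Feb 9, sell 33: 33/1000 × $15,402.55 → $508.28
After Feb 11: 1143 on hand, pool $18,238.27 (≈ $15.9565 each)
After Feb 13: 1424 on hand, pool $22,453.27 (≈ $15.7677 each)
Feb 14, sell 781: 781/1424 × $22,453.27 → $12,314.60
Total COGS = $6,135.45 + $508.28 + $12,314.60 = $18,958.33
Ending inventory (cost pool remaining) = $10,138.67

COGS = $18,958.33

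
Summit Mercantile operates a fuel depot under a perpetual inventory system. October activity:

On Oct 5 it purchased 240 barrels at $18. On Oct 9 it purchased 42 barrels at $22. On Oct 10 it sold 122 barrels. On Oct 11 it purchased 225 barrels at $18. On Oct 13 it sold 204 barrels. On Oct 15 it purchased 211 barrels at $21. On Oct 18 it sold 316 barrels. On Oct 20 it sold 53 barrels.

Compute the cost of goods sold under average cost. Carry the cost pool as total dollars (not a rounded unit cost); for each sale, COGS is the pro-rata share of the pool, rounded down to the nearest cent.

COGS = $13,271.22

After Oct 5: 240 on hand, pool $4,320.00 (≈ $18.0000 each)
After Oct 9: 282 on hand, pool $5,244.00 (≈ $18.5957 each)
Oct 10, sell 122: 122/282 × $5,244.00 → $2,268.68
After Oct 11: 385 on hand, pool $7,025.32 (≈ $18.2476 each)
Oct 13, sell 204: 204/385 × $7,025.32 → $3,722.50
After Oct 15: 392 on hand, pool $7,733.82 (≈ $19.7291 each)
Oct 18, sell 316: 316/392 × $7,733.82 → $6,234.40
Oct 20, sell 53: 53/76 × $1,499.42 → $1,045.64
Total COGS = $2,268.68 + $3,722.50 + $6,234.40 + $1,045.64 = $13,271.22
Ending inventory (cost pool remaining) = $453.78
Check: goods available $13,725.00 = COGS $13,271.22 + ending $453.78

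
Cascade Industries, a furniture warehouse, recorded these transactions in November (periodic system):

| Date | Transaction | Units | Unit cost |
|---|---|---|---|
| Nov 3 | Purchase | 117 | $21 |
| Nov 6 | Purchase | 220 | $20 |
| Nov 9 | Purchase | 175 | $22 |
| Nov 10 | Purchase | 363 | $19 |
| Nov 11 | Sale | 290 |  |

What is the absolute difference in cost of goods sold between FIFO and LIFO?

$407

FIFO COGS: 117 @ $21 + 173 @ $20 = $5,917
LIFO COGS: 290 @ $19 = $5,510
Difference = |$5,917 − $5,510| = $407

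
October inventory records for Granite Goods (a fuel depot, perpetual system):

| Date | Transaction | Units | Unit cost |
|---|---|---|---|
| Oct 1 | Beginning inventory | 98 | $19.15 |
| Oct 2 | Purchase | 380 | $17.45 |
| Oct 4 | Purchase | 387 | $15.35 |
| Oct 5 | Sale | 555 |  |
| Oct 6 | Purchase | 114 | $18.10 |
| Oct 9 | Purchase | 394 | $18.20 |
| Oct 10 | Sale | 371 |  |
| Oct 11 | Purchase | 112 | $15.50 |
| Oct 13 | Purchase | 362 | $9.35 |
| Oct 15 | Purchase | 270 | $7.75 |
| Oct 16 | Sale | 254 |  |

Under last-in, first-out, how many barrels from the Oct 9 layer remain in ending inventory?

Oct 5, 555 sold [LIFO — newest first]: 387 @ $15.35 + 168 @ $17.45 = $8,872.05
Oct 10, 371 sold [LIFO — newest first]: 371 @ $18.20 = $6,752.20
Oct 16, 254 sold [LIFO — newest first]: 254 @ $7.75 = $1,968.50
Total COGS = $8,872.05 + $6,752.20 + $1,968.50 = $17,592.75
Ending inventory: 98 @ $19.15 + 212 @ $17.45 + 114 @ $18.10 + 23 @ $18.20 + 112 @ $15.50 + 362 @ $9.35 + 16 @ $7.75 = $13,302.80

23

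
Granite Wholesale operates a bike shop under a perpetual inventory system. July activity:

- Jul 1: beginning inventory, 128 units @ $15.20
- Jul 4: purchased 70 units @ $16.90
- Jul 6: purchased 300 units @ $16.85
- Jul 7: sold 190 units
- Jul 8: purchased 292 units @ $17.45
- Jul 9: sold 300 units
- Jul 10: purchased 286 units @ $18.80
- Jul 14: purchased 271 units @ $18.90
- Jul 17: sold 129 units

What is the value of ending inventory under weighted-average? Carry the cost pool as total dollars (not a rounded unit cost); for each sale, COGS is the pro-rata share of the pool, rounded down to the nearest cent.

After Jul 1: 128 on hand, pool $1,945.60 (≈ $15.2000 each)
After Jul 4: 198 on hand, pool $3,128.60 (≈ $15.8010 each)
After Jul 6: 498 on hand, pool $8,183.60 (≈ $16.4329 each)
Jul 7, sell 190: 190/498 × $8,183.60 → $3,122.25
After Jul 8: 600 on hand, pool $10,156.75 (≈ $16.9279 each)
Jul 9, sell 300: 300/600 × $10,156.75 → $5,078.37
After Jul 10: 586 on hand, pool $10,455.18 (≈ $17.8416 each)
After Jul 14: 857 on hand, pool $15,577.08 (≈ $18.1763 each)
Jul 17, sell 129: 129/857 × $15,577.08 → $2,344.74
Total COGS = $3,122.25 + $5,078.37 + $2,344.74 = $10,545.36
Ending inventory (cost pool remaining) = $13,232.34

Ending inventory = $13,232.34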